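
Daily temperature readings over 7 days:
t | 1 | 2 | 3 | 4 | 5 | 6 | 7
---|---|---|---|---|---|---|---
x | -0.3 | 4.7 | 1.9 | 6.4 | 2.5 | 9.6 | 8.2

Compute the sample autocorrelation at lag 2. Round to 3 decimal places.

Mean x̄ = (-0.3 + 4.7 + 1.9 + 6.4 + 2.5 + 9.6 + 8.2)/7 = 4.7143
Numerator Σ_{t=1}^{5}(x_t−x̄)(x_{t+2}−x̄) = 20.8367
Denominator Σ(x_t−x̄)² = 76.8286
r_2 = 20.8367 / 76.8286 = 0.271

0.271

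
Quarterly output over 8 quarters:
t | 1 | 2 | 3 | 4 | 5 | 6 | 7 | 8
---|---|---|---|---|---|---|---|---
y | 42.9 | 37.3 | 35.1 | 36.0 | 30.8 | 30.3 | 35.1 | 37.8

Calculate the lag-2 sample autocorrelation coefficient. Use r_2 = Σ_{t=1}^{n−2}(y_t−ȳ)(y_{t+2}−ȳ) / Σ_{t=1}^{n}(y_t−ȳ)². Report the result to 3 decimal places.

-0.100

Mean ȳ = (42.9 + 37.3 + 35.1 + 36.0 + 30.8 + 30.3 + 35.1 + 37.8)/8 = 35.6625
Deviations from mean: 7.2375, 1.6375, -0.5625, 0.3375, -4.8625, -5.3625, -0.5625, 2.1375
Numerator Σ_{t=1}^{6}(y_t−ȳ)(y_{t+2}−ȳ) = -11.3203
Denominator Σ(y_t−ȳ)² = 112.7788
r_2 = -11.3203 / 112.7788 = -0.100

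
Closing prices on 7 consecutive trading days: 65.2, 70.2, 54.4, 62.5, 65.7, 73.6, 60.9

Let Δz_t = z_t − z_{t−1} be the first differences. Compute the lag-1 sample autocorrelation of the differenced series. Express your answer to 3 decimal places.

-0.445

First differences Δz: 5.0, -15.8, 8.1, 3.2, 7.9, -12.7
Mean of differences = -0.7167
Numerator Σ(Δz_t−Δz̄)(Δz_{t+1}−Δz̄) = -254.1869
Denominator Σ(Δz_t−Δz̄)² = 571.1083
r_1(Δz) = -254.1869 / 571.1083 = -0.445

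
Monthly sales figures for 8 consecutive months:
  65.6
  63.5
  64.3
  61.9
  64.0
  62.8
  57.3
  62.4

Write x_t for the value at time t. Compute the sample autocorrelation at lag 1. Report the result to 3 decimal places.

0.059

Mean x̄ = (65.6 + 63.5 + 64.3 + 61.9 + 64.0 + 62.8 + 57.3 + 62.4)/8 = 62.7250
Deviations from mean: 2.8750, 0.7750, 1.5750, -0.8250, 1.2750, 0.0750, -5.4250, -0.3250
Σ(x_t−x̄)(x_{t+1}−x̄) = (2.2281) + (1.2206) + (-1.2994) + (-1.0519) + (0.0956) + (-0.4069) + (1.7631) = 2.5494
Denominator Σ(x_t−x̄)² = 43.1950
r_1 = 2.5494 / 43.1950 = 0.059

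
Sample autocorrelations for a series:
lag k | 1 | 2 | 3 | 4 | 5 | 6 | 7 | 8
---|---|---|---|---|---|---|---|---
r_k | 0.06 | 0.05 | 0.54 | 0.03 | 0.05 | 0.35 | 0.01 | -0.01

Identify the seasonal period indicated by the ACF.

The largest autocorrelation is r_3 = 0.54, with a weaker echo at lag 6 (0.35); the remaining lags stay at or below 0.06.
The dominant spike at lag 3 indicates a seasonal period of 3.

3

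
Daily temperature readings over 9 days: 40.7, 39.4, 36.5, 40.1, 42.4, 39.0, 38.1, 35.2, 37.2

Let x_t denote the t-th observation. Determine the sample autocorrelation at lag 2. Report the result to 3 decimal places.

-0.341

Mean x̄ = (40.7 + 39.4 + 36.5 + 40.1 + 42.4 + 39.0 + 38.1 + 35.2 + 37.2)/9 = 38.7333
Numerator Σ_{t=1}^{7}(x_t−x̄)(x_{t+2}−x̄) = -13.5989
Denominator Σ(x_t−x̄)² = 39.9200
r_2 = -13.5989 / 39.9200 = -0.341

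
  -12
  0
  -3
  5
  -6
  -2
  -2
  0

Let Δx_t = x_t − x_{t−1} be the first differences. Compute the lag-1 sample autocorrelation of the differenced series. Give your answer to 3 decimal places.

First differences Δx: 12, -3, 8, -11, 4, 0, 2
Mean of differences = 1.7143
Numerator Σ(Δx_t−Δx̄)(Δx_{t+1}−Δx̄) = -191.5102
Denominator Σ(Δx_t−Δx̄)² = 337.4286
r_1(Δx) = -191.5102 / 337.4286 = -0.568

-0.568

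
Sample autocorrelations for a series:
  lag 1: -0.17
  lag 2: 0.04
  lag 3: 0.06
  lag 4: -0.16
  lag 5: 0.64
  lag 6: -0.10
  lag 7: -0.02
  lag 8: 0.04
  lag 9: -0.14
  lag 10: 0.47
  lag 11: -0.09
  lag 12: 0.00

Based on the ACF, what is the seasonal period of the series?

5

The largest autocorrelation is r_5 = 0.64, with a weaker echo at lag 10 (0.47); the remaining lags stay at or below 0.06.
The dominant spike at lag 5 indicates a seasonal period of 5.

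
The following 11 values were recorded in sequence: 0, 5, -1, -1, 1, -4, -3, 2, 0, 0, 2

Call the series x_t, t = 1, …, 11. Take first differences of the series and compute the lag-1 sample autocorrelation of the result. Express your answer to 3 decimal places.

First differences Δx: 5, -6, 0, 2, -5, 1, 5, -2, 0, 2
Mean of differences = 0.2000
Numerator Σ(Δx_t−Δx̄)(Δx_{t+1}−Δx̄) = -49.0400
Denominator Σ(Δx_t−Δx̄)² = 123.6000
r_1(Δx) = -49.0400 / 123.6000 = -0.397

-0.397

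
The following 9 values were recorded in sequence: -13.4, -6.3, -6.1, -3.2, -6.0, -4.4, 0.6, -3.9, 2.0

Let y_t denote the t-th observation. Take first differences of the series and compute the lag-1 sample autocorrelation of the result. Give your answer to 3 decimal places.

-0.501

First differences Δy: 7.1, 0.2, 2.9, -2.8, 1.6, 5.0, -4.5, 5.9
Mean of differences = 1.9250
Numerator Σ(Δy_t−Δȳ)(Δy_{t+1}−Δȳ) = -59.9756
Denominator Σ(Δy_t−Δȳ)² = 119.6750
r_1(Δy) = -59.9756 / 119.6750 = -0.501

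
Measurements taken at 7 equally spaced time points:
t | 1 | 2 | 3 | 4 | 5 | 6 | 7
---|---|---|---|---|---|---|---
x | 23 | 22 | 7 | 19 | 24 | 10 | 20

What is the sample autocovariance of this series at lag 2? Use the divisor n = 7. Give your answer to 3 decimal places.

Mean x̄ = (23 + 22 + 7 + 19 + 24 + 10 + 20)/7 = 17.8571
Σ_{t=1}^{5}(x_t−x̄)(x_{t+2}−x̄) = -113.6122
γ_2 = -113.6122 / 7 = -16.230

-16.230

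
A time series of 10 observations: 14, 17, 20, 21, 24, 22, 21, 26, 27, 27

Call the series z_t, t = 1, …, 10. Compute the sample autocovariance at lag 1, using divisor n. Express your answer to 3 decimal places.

9.119

Mean z̄ = (14 + 17 + 20 + 21 + 24 + 22 + 21 + 26 + 27 + 27)/10 = 21.9000
Σ_{t=1}^{9}(z_t−z̄)(z_{t+1}−z̄) = 91.1900
γ_1 = 91.1900 / 10 = 9.119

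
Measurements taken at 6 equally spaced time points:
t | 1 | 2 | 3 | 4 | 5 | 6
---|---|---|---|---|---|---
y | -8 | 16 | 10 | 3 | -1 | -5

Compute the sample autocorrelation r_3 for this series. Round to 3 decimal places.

Mean ȳ = (-8 + 16 + 10 + 3 − 1 − 5)/6 = 2.5000
Deviations from mean: -10.5000, 13.5000, 7.5000, 0.5000, -3.5000, -7.5000
Σ(y_t−ȳ)(y_{t+3}−ȳ) = (-5.2500) + (-47.2500) + (-56.2500) = -108.7500
Denominator Σ(y_t−ȳ)² = 417.5000
r_3 = -108.7500 / 417.5000 = -0.260

-0.260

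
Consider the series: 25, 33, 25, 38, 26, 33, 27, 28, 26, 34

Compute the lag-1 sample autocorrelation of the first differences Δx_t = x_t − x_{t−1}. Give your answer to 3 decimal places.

-0.799

First differences Δx: 8, -8, 13, -12, 7, -6, 1, -2, 8
Mean of differences = 1.0000
Numerator Σ(Δx_t−Δx̄)(Δx_{t+1}−Δx̄) = -468.0000
Denominator Σ(Δx_t−Δx̄)² = 586.0000
r_1(Δx) = -468.0000 / 586.0000 = -0.799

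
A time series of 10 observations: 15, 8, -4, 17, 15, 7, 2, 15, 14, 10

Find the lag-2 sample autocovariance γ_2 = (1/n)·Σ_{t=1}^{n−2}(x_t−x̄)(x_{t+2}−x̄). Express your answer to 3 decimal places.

-26.282

Mean x̄ = (15 + 8 − 4 + 17 + 15 + 7 + 2 + 15 + 14 + 10)/10 = 9.9000
Σ_{t=1}^{8}(x_t−x̄)(x_{t+2}−x̄) = -262.8200
γ_2 = -262.8200 / 10 = -26.282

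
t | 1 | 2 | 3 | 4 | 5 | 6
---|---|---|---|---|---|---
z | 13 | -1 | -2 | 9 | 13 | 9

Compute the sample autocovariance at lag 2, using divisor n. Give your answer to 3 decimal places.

-20.204

Mean z̄ = (13 − 1 − 2 + 9 + 13 + 9)/6 = 6.8333
Σ_{t=1}^{4}(z_t−z̄)(z_{t+2}−z̄) = -121.2222
γ_2 = -121.2222 / 6 = -20.204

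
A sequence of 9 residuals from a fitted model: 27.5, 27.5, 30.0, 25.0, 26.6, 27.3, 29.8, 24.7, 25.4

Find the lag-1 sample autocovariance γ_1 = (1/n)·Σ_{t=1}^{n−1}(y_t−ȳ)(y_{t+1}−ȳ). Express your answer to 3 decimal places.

Mean ȳ = (27.5 + 27.5 + 30.0 + 25.0 + 26.6 + 27.3 + 29.8 + 24.7 + 25.4)/9 = 27.0889
Σ_{t=1}^{8}(y_t−ȳ)(y_{t+1}−ȳ) = -5.6668
γ_1 = -5.6668 / 9 = -0.630

-0.630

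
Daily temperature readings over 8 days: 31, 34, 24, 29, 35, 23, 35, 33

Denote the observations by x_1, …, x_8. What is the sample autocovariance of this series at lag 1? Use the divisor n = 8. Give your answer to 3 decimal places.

Mean x̄ = (31 + 34 + 24 + 29 + 35 + 23 + 35 + 33)/8 = 30.5000
Deviations: 0.5000, 3.5000, -6.5000, -1.5000, 4.5000, -7.5000, 4.5000, 2.5000
Σ_{t=1}^{7}(x_t−x̄)(x_{t+1}−x̄) = -74.2500
γ_1 = -74.2500 / 8 = -9.281

-9.281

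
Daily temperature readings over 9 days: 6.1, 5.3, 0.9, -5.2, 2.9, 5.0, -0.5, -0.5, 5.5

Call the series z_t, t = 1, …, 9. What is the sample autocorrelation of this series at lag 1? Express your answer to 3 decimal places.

0.044

Mean z̄ = (6.1 + 5.3 + 0.9 − 5.2 + 2.9 + 5.0 − 0.5 − 0.5 + 5.5)/9 = 2.1667
Numerator Σ_{t=1}^{8}(z_t−z̄)(z_{t+1}−z̄) = 5.0289
Denominator Σ(z_t−z̄)² = 115.0600
r_1 = 5.0289 / 115.0600 = 0.044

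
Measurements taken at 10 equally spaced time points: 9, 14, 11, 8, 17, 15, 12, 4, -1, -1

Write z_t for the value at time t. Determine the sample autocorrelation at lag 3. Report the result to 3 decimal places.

Mean z̄ = (9 + 14 + 11 + 8 + 17 + 15 + 12 + 4 − 1 − 1)/10 = 8.8000
Σ(z_t−z̄)(z_{t+3}−z̄) = (-0.1600) + (42.6400) + (13.6400) + (-2.5600) + (-39.3600) + (-60.7600) + (-31.3600) = -77.9200
Denominator Σ(z_t−z̄)² = 363.6000
r_3 = -77.9200 / 363.6000 = -0.214

-0.214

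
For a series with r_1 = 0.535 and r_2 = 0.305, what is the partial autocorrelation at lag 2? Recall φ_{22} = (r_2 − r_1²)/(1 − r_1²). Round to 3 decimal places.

0.026

φ_{22} = (r_2 − r_1²) / (1 − r_1²)
r_1² = (0.535)² = 0.286225
Numerator = 0.305 − 0.2862 = 0.0188; denominator = 1 − 0.2862 = 0.7138
φ_{22} = 0.0188 / 0.7138 = 0.026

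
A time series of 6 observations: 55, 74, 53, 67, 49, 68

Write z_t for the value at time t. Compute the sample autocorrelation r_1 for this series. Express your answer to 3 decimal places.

-0.775

Mean z̄ = (55 + 74 + 53 + 67 + 49 + 68)/6 = 61.0000
Deviations from mean: -6.0000, 13.0000, -8.0000, 6.0000, -12.0000, 7.0000
Σ(z_t−z̄)(z_{t+1}−z̄) = (-78.0000) + (-104.0000) + (-48.0000) + (-72.0000) + (-84.0000) = -386.0000
Denominator Σ(z_t−z̄)² = 498.0000
r_1 = -386.0000 / 498.0000 = -0.775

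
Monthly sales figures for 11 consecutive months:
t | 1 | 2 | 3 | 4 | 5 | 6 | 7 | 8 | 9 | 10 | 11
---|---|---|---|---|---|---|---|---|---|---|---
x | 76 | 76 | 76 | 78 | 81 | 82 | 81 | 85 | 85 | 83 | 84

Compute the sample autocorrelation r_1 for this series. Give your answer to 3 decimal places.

0.732

Mean x̄ = (76 + 76 + 76 + 78 + 81 + 82 + 81 + 85 + 85 + 83 + 84)/11 = 80.6364
Numerator Σ_{t=1}^{10}(x_t−x̄)(x_{t+1}−x̄) = 94.1405
Denominator Σ(x_t−x̄)² = 128.5455
r_1 = 94.1405 / 128.5455 = 0.732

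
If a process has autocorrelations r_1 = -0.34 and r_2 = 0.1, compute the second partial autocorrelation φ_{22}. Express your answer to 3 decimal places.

-0.018

φ_{22} = (r_2 − r_1²) / (1 − r_1²)
r_1² = (-0.34)² = 0.1156
Numerator = 0.1 − 0.1156 = -0.0156; denominator = 1 − 0.1156 = 0.8844
φ_{22} = -0.0156 / 0.8844 = -0.018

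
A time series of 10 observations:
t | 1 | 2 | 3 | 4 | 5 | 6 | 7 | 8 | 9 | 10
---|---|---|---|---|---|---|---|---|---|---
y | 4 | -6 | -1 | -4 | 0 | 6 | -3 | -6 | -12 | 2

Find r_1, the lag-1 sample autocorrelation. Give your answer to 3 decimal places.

-0.085

Mean ȳ = (4 − 6 − 1 − 4 + 0 + 6 − 3 − 6 − 12 + 2)/10 = -2.0000
Numerator Σ_{t=1}^{9}(y_t−ȳ)(y_{t+1}−ȳ) = -22.0000
Denominator Σ(y_t−ȳ)² = 258.0000
r_1 = -22.0000 / 258.0000 = -0.085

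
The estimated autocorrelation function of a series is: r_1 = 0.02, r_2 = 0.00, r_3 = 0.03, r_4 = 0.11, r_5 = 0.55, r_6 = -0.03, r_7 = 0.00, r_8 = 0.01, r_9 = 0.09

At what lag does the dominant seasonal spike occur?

The largest autocorrelation is r_5 = 0.55; the remaining lags stay at or below 0.11.
The dominant spike at lag 5 indicates a seasonal period of 5.

5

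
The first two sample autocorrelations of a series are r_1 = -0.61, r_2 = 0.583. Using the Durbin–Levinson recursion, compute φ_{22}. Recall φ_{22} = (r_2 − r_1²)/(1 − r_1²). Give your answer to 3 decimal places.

φ_{22} = (r_2 − r_1²) / (1 − r_1²)
r_1² = (-0.61)² = 0.3721
Numerator = 0.583 − 0.3721 = 0.2109; denominator = 1 − 0.3721 = 0.6279
φ_{22} = 0.2109 / 0.6279 = 0.336

0.336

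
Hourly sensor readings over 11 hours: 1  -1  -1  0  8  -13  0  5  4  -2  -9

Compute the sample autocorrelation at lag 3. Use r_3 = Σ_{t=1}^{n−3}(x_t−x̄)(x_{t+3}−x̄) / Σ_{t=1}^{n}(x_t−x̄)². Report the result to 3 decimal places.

Mean x̄ = (1 − 1 − 1 + 0 + 8 − 13 + 0 + 5 + 4 − 2 − 9)/11 = -0.7273
Numerator Σ_{t=1}^{8}(x_t−x̄)(x_{t+3}−x̄) = -53.5868
Denominator Σ(x_t−x̄)² = 356.1818
r_3 = -53.5868 / 356.1818 = -0.150

-0.150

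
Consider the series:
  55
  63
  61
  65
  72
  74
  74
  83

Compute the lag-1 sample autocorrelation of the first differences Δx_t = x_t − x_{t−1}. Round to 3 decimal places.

-0.396

First differences Δx: 8, -2, 4, 7, 2, 0, 9
Mean of differences = 4.0000
Numerator Σ(Δx_t−Δx̄)(Δx_{t+1}−Δx̄) = -42.0000
Denominator Σ(Δx_t−Δx̄)² = 106.0000
r_1(Δx) = -42.0000 / 106.0000 = -0.396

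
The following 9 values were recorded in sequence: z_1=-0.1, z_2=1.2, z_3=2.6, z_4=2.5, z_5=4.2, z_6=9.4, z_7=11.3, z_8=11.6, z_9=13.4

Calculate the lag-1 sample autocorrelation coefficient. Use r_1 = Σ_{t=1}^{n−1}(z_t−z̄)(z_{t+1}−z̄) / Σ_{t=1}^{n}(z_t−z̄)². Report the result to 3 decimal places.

0.690

Mean z̄ = (-0.1 + 1.2 + 2.6 + 2.5 + 4.2 + 9.4 + 11.3 + 11.6 + 13.4)/9 = 6.2333
Numerator Σ_{t=1}^{8}(z_t−z̄)(z_{t+1}−z̄) = 146.5789
Denominator Σ(z_t−z̄)² = 212.5800
r_1 = 146.5789 / 212.5800 = 0.690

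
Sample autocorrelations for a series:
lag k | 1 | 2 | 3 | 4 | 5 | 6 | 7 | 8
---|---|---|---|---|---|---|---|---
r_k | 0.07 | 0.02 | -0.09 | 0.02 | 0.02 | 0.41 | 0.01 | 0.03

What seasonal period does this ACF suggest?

The largest autocorrelation is r_6 = 0.41; the remaining lags stay at or below 0.07.
The dominant spike at lag 6 indicates a seasonal period of 6.

6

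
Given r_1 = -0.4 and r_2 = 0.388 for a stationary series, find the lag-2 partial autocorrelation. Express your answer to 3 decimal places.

φ_{22} = (r_2 − r_1²) / (1 − r_1²)
r_1² = (-0.4)² = 0.16
Numerator = 0.388 − 0.1600 = 0.2280; denominator = 1 − 0.1600 = 0.8400
φ_{22} = 0.2280 / 0.8400 = 0.271

0.271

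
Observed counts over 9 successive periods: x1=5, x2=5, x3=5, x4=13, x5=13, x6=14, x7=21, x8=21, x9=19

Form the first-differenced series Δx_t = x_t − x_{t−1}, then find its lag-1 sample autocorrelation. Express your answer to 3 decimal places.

First differences Δx: 0, 0, 8, 0, 1, 7, 0, -2
Mean of differences = 1.7500
Numerator Σ(Δx_t−Δx̄)(Δx_{t+1}−Δx̄) = -24.0625
Denominator Σ(Δx_t−Δx̄)² = 93.5000
r_1(Δx) = -24.0625 / 93.5000 = -0.257

-0.257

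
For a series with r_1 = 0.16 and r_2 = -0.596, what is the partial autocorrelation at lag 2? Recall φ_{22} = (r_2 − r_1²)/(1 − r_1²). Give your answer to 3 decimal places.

φ_{22} = (r_2 − r_1²) / (1 − r_1²)
r_1² = (0.16)² = 0.0256
Numerator = -0.596 − 0.0256 = -0.6216; denominator = 1 − 0.0256 = 0.9744
φ_{22} = -0.6216 / 0.9744 = -0.638

-0.638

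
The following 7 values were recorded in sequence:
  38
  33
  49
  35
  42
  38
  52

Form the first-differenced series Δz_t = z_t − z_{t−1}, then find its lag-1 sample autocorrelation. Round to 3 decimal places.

-0.713

First differences Δz: -5, 16, -14, 7, -4, 14
Mean of differences = 2.3333
Numerator Σ(Δz_t−Δz̄)(Δz_{t+1}−Δz̄) = -503.1111
Denominator Σ(Δz_t−Δz̄)² = 705.3333
r_1(Δz) = -503.1111 / 705.3333 = -0.713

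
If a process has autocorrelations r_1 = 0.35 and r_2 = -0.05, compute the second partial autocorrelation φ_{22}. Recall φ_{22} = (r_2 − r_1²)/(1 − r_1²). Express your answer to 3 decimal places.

φ_{22} = (r_2 − r_1²) / (1 − r_1²)
r_1² = (0.35)² = 0.1225
Numerator = -0.05 − 0.1225 = -0.1725; denominator = 1 − 0.1225 = 0.8775
φ_{22} = -0.1725 / 0.8775 = -0.197

-0.197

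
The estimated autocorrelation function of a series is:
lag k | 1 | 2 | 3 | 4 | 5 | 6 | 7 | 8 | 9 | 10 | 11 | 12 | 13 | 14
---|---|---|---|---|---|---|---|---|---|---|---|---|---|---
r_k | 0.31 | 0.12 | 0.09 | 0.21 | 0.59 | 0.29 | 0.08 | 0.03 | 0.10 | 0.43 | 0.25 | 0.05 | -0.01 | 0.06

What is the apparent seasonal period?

The largest autocorrelation is r_5 = 0.59, with a weaker echo at lag 10 (0.43); the remaining lags stay at or below 0.31. The elevated value at lag 1 (0.31), dropping to 0.12 at lag 2, reflects decaying short-term dependence rather than seasonality.
The dominant spike at lag 5 indicates a seasonal period of 5.

5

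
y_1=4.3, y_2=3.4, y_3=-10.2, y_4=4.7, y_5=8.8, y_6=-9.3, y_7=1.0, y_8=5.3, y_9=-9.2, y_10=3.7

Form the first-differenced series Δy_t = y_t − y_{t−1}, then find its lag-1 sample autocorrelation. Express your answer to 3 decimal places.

-0.475

First differences Δy: -0.9, -13.6, 14.9, 4.1, -18.1, 10.3, 4.3, -14.5, 12.9
Mean of differences = -0.0667
Numerator Σ(Δy_t−Δȳ)(Δy_{t+1}−Δȳ) = -595.9044
Denominator Σ(Δy_t−Δȳ)² = 1253.4000
r_1(Δy) = -595.9044 / 1253.4000 = -0.475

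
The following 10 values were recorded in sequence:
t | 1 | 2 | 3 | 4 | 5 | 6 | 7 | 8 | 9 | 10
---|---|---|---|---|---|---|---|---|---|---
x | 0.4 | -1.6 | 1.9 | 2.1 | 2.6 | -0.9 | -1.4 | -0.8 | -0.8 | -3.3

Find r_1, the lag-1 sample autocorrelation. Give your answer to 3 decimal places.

0.288

Mean x̄ = (0.4 − 1.6 + 1.9 + 2.1 + 2.6 − 0.9 − 1.4 − 0.8 − 0.8 − 3.3)/10 = -0.1800
Numerator Σ_{t=1}^{9}(x_t−x̄)(x_{t+1}−x̄) = 9.2556
Denominator Σ(x_t−x̄)² = 32.1160
r_1 = 9.2556 / 32.1160 = 0.288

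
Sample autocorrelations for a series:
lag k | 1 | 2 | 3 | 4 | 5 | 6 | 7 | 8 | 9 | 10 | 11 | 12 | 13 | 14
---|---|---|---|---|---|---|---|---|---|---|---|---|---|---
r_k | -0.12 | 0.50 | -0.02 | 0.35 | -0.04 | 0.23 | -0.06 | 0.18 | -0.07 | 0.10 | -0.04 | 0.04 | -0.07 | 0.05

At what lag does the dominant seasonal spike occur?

2

The largest autocorrelation is r_2 = 0.50, with weaker echoes at lags 4 (0.35), 6 (0.23) and 8 (0.18); the remaining lags stay at or below 0.10.
The dominant spike at lag 2 indicates a seasonal period of 2.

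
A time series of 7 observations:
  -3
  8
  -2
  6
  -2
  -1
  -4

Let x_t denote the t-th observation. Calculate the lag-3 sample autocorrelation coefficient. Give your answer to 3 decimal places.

-0.434

Mean x̄ = (-3 + 8 − 2 + 6 − 2 − 1 − 4)/7 = 0.2857
Deviations from mean: -3.2857, 7.7143, -2.2857, 5.7143, -2.2857, -1.2857, -4.2857
Σ(x_t−x̄)(x_{t+3}−x̄) = (-18.7755) + (-17.6327) + (2.9388) + (-24.4898) = -57.9592
Denominator Σ(x_t−x̄)² = 133.4286
r_3 = -57.9592 / 133.4286 = -0.434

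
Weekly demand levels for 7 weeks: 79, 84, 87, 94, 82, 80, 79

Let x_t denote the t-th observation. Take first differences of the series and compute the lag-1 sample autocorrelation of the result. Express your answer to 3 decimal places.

First differences Δx: 5, 3, 7, -12, -2, -1
Mean of differences = 0.0000
Numerator Σ(Δx_t−Δx̄)(Δx_{t+1}−Δx̄) = -22.0000
Denominator Σ(Δx_t−Δx̄)² = 232.0000
r_1(Δx) = -22.0000 / 232.0000 = -0.095

-0.095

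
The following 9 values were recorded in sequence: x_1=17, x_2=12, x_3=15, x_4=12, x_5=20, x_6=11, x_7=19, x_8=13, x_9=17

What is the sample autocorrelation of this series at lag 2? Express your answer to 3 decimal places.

Mean x̄ = (17 + 12 + 15 + 12 + 20 + 11 + 19 + 13 + 17)/9 = 15.1111
Σ(x_t−x̄)(x_{t+2}−x̄) = (-0.2099) + (9.6790) + (-0.5432) + (12.7901) + (19.0123) + (8.6790) + (7.3457) = 56.7531
Denominator Σ(x_t−x̄)² = 86.8889
r_2 = 56.7531 / 86.8889 = 0.653

0.653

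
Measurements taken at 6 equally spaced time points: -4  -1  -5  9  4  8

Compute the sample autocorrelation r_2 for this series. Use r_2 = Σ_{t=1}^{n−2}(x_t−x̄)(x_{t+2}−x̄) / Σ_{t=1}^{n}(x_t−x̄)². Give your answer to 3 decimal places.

0.268

Mean x̄ = (-4 − 1 − 5 + 9 + 4 + 8)/6 = 1.8333
Σ(x_t−x̄)(x_{t+2}−x̄) = (39.8611) + (-20.3056) + (-14.8056) + (44.1944) = 48.9444
Denominator Σ(x_t−x̄)² = 182.8333
r_2 = 48.9444 / 182.8333 = 0.268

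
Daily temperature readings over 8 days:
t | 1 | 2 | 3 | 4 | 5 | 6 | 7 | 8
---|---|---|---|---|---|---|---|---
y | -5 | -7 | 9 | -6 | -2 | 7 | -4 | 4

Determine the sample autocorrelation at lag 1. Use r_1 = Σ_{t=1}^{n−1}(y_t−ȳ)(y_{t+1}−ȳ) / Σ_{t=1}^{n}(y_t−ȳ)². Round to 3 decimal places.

-0.474

Mean ȳ = (-5 − 7 + 9 − 6 − 2 + 7 − 4 + 4)/8 = -0.5000
Σ(y_t−ȳ)(y_{t+1}−ȳ) = (29.2500) + (-61.7500) + (-52.2500) + (8.2500) + (-11.2500) + (-26.2500) + (-15.7500) = -129.7500
Denominator Σ(y_t−ȳ)² = 274.0000
r_1 = -129.7500 / 274.0000 = -0.474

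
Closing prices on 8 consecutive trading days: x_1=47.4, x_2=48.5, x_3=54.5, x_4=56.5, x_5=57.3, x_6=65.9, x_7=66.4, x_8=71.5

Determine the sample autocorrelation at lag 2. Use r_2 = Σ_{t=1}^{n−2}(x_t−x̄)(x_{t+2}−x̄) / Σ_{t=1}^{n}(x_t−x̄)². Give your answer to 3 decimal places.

0.266

Mean x̄ = (47.4 + 48.5 + 54.5 + 56.5 + 57.3 + 65.9 + 66.4 + 71.5)/8 = 58.5000
Deviations from mean: -11.1000, -10.0000, -4.0000, -2.0000, -1.2000, 7.4000, 7.9000, 13.0000
Σ(x_t−x̄)(x_{t+2}−x̄) = (44.4000) + (20.0000) + (4.8000) + (-14.8000) + (-9.4800) + (96.2000) = 141.1200
Denominator Σ(x_t−x̄)² = 530.8200
r_2 = 141.1200 / 530.8200 = 0.266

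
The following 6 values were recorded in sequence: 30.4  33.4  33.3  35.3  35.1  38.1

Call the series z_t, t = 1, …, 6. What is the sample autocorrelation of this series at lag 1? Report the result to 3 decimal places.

Mean z̄ = (30.4 + 33.4 + 33.3 + 35.3 + 35.1 + 38.1)/6 = 34.2667
Deviations from mean: -3.8667, -0.8667, -0.9667, 1.0333, 0.8333, 3.8333
Σ(z_t−z̄)(z_{t+1}−z̄) = (3.3511) + (0.8378) + (-0.9989) + (0.8611) + (3.1944) = 7.2456
Denominator Σ(z_t−z̄)² = 33.0933
r_1 = 7.2456 / 33.0933 = 0.219

0.219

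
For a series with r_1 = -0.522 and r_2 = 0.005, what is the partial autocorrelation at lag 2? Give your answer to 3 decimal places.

-0.368

φ_{22} = (r_2 − r_1²) / (1 − r_1²)
r_1² = (-0.522)² = 0.272484
Numerator = 0.005 − 0.2725 = -0.2675; denominator = 1 − 0.2725 = 0.7275
φ_{22} = -0.2675 / 0.7275 = -0.368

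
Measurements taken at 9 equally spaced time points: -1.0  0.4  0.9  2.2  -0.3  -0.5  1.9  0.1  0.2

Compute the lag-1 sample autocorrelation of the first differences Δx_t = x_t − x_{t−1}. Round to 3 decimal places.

First differences Δx: 1.4, 0.5, 1.3, -2.5, -0.2, 2.4, -1.8, 0.1
Mean of differences = 0.1500
Numerator Σ(Δx_t−Δx̄)(Δx_{t+1}−Δx̄) = -6.3575
Denominator Σ(Δx_t−Δx̄)² = 19.0200
r_1(Δx) = -6.3575 / 19.0200 = -0.334

-0.334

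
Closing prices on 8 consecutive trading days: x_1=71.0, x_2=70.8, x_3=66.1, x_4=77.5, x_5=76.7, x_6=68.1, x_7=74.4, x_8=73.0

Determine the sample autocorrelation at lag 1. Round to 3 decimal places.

Mean x̄ = (71.0 + 70.8 + 66.1 + 77.5 + 76.7 + 68.1 + 74.4 + 73.0)/8 = 72.2000
Σ(x_t−x̄)(x_{t+1}−x̄) = (1.6800) + (8.5400) + (-32.3300) + (23.8500) + (-18.4500) + (-9.0200) + (1.7600) = -23.9700
Denominator Σ(x_t−x̄)² = 111.2400
r_1 = -23.9700 / 111.2400 = -0.215

-0.215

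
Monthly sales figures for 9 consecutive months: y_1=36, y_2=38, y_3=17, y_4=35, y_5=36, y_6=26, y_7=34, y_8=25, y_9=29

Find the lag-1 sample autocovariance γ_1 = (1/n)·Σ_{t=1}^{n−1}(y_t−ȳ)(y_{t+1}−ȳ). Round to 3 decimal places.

Mean ȳ = (36 + 38 + 17 + 35 + 36 + 26 + 34 + 25 + 29)/9 = 30.6667
Σ_{t=1}^{8}(y_t−ȳ)(y_{t+1}−ȳ) = -147.1111
γ_1 = -147.1111 / 9 = -16.346

-16.346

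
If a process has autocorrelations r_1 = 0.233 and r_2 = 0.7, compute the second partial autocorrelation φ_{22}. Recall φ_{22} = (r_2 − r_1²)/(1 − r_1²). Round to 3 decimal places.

0.683

φ_{22} = (r_2 − r_1²) / (1 − r_1²)
r_1² = (0.233)² = 0.054289
Numerator = 0.7 − 0.0543 = 0.6457; denominator = 1 − 0.0543 = 0.9457
φ_{22} = 0.6457 / 0.9457 = 0.683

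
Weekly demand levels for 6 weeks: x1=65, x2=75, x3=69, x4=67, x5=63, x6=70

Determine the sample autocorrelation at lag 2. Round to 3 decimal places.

Mean x̄ = (65 + 75 + 69 + 67 + 63 + 70)/6 = 68.1667
Deviations from mean: -3.1667, 6.8333, 0.8333, -1.1667, -5.1667, 1.8333
Numerator Σ_{t=1}^{4}(x_t−x̄)(x_{t+2}−x̄) = -17.0556
Denominator Σ(x_t−x̄)² = 88.8333
r_2 = -17.0556 / 88.8333 = -0.192

-0.192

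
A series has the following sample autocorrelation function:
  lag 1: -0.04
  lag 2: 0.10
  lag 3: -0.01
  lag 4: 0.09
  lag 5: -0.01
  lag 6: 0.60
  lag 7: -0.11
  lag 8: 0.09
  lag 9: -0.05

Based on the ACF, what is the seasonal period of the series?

The largest autocorrelation is r_6 = 0.60; the remaining lags stay at or below 0.10.
The dominant spike at lag 6 indicates a seasonal period of 6.

6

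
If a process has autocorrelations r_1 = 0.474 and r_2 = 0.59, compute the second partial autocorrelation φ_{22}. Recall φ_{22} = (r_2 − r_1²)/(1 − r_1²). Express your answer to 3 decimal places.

0.471

φ_{22} = (r_2 − r_1²) / (1 − r_1²)
r_1² = (0.474)² = 0.224676
Numerator = 0.59 − 0.2247 = 0.3653; denominator = 1 − 0.2247 = 0.7753
φ_{22} = 0.3653 / 0.7753 = 0.471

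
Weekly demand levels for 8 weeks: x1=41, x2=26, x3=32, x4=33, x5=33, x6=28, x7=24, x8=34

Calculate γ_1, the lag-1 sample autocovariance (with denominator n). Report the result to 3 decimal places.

Mean x̄ = (41 + 26 + 32 + 33 + 33 + 28 + 24 + 34)/8 = 31.3750
Σ_{t=1}^{7}(x_t−x̄)(x_{t+1}−x̄) = -51.3906
γ_1 = -51.3906 / 8 = -6.424

-6.424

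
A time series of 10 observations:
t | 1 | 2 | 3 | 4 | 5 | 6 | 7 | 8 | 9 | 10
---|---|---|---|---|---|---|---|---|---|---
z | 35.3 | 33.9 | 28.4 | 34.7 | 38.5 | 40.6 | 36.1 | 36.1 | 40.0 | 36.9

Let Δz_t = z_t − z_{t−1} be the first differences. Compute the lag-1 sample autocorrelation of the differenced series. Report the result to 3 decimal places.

First differences Δz: -1.4, -5.5, 6.3, 3.8, 2.1, -4.5, 0.0, 3.9, -3.1
Mean of differences = 0.1778
Numerator Σ(Δz_t−Δz̄)(Δz_{t+1}−Δz̄) = -17.6860
Denominator Σ(Δz_t−Δz̄)² = 135.5356
r_1(Δz) = -17.6860 / 135.5356 = -0.130

-0.130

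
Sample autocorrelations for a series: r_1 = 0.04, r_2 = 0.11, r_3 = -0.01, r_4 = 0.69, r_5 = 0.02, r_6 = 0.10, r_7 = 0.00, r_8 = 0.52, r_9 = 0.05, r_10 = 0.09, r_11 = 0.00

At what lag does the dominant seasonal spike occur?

4

The largest autocorrelation is r_4 = 0.69, with a weaker echo at lag 8 (0.52); the remaining lags stay at or below 0.11.
The dominant spike at lag 4 indicates a seasonal period of 4.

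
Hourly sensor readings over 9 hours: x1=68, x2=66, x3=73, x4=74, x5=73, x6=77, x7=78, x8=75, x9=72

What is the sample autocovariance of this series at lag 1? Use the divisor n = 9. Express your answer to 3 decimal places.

Mean x̄ = (68 + 66 + 73 + 74 + 73 + 77 + 78 + 75 + 72)/9 = 72.8889
Σ_{t=1}^{8}(x_t−x̄)(x_{t+1}−x̄) = 63.5432
γ_1 = 63.5432 / 9 = 7.060

7.060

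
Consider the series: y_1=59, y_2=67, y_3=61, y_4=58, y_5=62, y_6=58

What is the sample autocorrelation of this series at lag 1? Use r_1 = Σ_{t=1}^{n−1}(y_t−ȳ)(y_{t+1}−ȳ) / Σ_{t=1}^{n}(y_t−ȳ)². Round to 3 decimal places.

Mean ȳ = (59 + 67 + 61 + 58 + 62 + 58)/6 = 60.8333
Deviations from mean: -1.8333, 6.1667, 0.1667, -2.8333, 1.1667, -2.8333
Σ(y_t−ȳ)(y_{t+1}−ȳ) = (-11.3056) + (1.0278) + (-0.4722) + (-3.3056) + (-3.3056) = -17.3611
Denominator Σ(y_t−ȳ)² = 58.8333
r_1 = -17.3611 / 58.8333 = -0.295

-0.295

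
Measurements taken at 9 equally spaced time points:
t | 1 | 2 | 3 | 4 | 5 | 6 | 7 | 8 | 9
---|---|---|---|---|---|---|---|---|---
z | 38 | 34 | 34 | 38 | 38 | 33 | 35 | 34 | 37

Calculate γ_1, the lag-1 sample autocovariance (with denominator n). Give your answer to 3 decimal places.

-0.568

Mean z̄ = (38 + 34 + 34 + 38 + 38 + 33 + 35 + 34 + 37)/9 = 35.6667
Σ_{t=1}^{8}(z_t−z̄)(z_{t+1}−z̄) = -5.1111
γ_1 = -5.1111 / 9 = -0.568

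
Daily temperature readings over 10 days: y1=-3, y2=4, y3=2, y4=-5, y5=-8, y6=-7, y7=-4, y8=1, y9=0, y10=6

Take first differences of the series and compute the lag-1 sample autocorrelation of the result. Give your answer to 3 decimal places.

0.161

First differences Δy: 7, -2, -7, -3, 1, 3, 5, -1, 6
Mean of differences = 1.0000
Numerator Σ(Δy_t−Δȳ)(Δy_{t+1}−Δȳ) = 28.0000
Denominator Σ(Δy_t−Δȳ)² = 174.0000
r_1(Δy) = 28.0000 / 174.0000 = 0.161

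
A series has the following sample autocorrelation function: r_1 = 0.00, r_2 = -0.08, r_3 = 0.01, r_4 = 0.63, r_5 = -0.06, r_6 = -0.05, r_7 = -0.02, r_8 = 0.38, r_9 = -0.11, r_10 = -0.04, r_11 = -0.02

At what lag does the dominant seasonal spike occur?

4

The largest autocorrelation is r_4 = 0.63, with a weaker echo at lag 8 (0.38); the remaining lags stay at or below 0.01.
The dominant spike at lag 4 indicates a seasonal period of 4.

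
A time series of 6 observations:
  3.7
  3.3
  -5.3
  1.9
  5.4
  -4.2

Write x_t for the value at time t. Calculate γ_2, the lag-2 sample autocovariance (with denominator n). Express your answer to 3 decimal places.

Mean x̄ = (3.7 + 3.3 − 5.3 + 1.9 + 5.4 − 4.2)/6 = 0.8000
Deviations: 2.9000, 2.5000, -6.1000, 1.1000, 4.6000, -5.0000
Σ_{t=1}^{4}(x_t−x̄)(x_{t+2}−x̄) = -48.5000
γ_2 = -48.5000 / 6 = -8.083

-8.083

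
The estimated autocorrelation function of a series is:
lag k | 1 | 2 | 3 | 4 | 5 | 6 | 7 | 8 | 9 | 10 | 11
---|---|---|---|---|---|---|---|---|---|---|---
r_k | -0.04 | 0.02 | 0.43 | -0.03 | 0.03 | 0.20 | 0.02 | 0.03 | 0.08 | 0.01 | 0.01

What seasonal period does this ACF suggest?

3

The largest autocorrelation is r_3 = 0.43, with a weaker echo at lag 6 (0.20); the remaining lags stay at or below 0.08.
The dominant spike at lag 3 indicates a seasonal period of 3.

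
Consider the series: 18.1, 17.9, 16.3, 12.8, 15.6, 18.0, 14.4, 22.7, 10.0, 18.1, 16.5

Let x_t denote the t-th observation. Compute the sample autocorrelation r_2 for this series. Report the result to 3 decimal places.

0.214

Mean x̄ = (18.1 + 17.9 + 16.3 + 12.8 + 15.6 + 18.0 + 14.4 + 22.7 + 10.0 + 18.1 + 16.5)/11 = 16.4000
Numerator Σ_{t=1}^{9}(x_t−x̄)(x_{t+2}−x̄) = 23.3000
Denominator Σ(x_t−x̄)² = 108.8600
r_2 = 23.3000 / 108.8600 = 0.214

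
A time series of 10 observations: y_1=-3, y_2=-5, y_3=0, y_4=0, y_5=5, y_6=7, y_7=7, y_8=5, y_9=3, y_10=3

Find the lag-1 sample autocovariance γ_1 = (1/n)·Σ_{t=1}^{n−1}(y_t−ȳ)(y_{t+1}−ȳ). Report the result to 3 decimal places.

Mean ȳ = (-3 − 5 + 0 + 0 + 5 + 7 + 7 + 5 + 3 + 3)/10 = 2.2000
Σ_{t=1}^{9}(y_t−ȳ)(y_{t+1}−ȳ) = 104.7600
γ_1 = 104.7600 / 10 = 10.476

10.476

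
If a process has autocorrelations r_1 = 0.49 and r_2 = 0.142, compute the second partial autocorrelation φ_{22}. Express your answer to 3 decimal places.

φ_{22} = (r_2 − r_1²) / (1 − r_1²)
r_1² = (0.49)² = 0.2401
Numerator = 0.142 − 0.2401 = -0.0981; denominator = 1 − 0.2401 = 0.7599
φ_{22} = -0.0981 / 0.7599 = -0.129

-0.129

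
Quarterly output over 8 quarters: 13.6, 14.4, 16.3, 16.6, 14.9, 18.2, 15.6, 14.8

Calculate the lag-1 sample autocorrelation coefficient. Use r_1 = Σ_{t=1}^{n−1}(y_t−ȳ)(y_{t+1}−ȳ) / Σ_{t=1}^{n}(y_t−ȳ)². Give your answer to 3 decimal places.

-0.010

Mean ȳ = (13.6 + 14.4 + 16.3 + 16.6 + 14.9 + 18.2 + 15.6 + 14.8)/8 = 15.5500
Numerator Σ_{t=1}^{7}(y_t−ȳ)(y_{t+1}−ȳ) = -0.1425
Denominator Σ(y_t−ȳ)² = 14.8000
r_1 = -0.1425 / 14.8000 = -0.010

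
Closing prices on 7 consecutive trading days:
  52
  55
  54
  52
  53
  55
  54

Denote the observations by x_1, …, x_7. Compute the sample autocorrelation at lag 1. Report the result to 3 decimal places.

Mean x̄ = (52 + 55 + 54 + 52 + 53 + 55 + 54)/7 = 53.5714
Σ(x_t−x̄)(x_{t+1}−x̄) = (-2.2449) + (0.6122) + (-0.6735) + (0.8980) + (-0.8163) + (0.6122) = -1.6122
Denominator Σ(x_t−x̄)² = 9.7143
r_1 = -1.6122 / 9.7143 = -0.166

-0.166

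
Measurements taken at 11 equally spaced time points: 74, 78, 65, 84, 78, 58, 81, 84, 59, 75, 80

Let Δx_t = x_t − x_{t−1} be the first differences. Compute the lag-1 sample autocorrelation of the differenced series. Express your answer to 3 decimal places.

First differences Δx: 4, -13, 19, -6, -20, 23, 3, -25, 16, 5
Mean of differences = 0.6000
Numerator Σ(Δx_t−Δx̄)(Δx_{t+1}−Δx̄) = -1077.5600
Denominator Σ(Δx_t−Δx̄)² = 2422.4000
r_1(Δx) = -1077.5600 / 2422.4000 = -0.445

-0.445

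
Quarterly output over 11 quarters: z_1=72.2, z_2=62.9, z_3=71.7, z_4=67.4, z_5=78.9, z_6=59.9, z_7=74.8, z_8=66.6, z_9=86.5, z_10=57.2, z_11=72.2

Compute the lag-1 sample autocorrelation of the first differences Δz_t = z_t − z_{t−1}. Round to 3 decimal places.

-0.809

First differences Δz: -9.3, 8.8, -4.3, 11.5, -19.0, 14.9, -8.2, 19.9, -29.3, 15.0
Mean of differences = 0.0000
Numerator Σ(Δz_t−Δz̄)(Δz_{t+1}−Δz̄) = -1978.6600
Denominator Σ(Δz_t−Δz̄)² = 2444.4200
r_1(Δz) = -1978.6600 / 2444.4200 = -0.809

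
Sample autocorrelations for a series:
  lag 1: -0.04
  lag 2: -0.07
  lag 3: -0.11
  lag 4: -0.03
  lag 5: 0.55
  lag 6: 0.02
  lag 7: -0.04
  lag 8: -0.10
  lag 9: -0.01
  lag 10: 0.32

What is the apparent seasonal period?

The largest autocorrelation is r_5 = 0.55, with a weaker echo at lag 10 (0.32); the remaining lags stay at or below 0.02.
The dominant spike at lag 5 indicates a seasonal period of 5.

5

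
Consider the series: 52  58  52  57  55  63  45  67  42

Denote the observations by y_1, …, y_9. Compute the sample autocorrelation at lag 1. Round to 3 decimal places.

-0.741

Mean ȳ = (52 + 58 + 52 + 57 + 55 + 63 + 45 + 67 + 42)/9 = 54.5556
Numerator Σ_{t=1}^{8}(y_t−ȳ)(y_{t+1}−ȳ) = -374.8642
Denominator Σ(y_t−ȳ)² = 506.2222
r_1 = -374.8642 / 506.2222 = -0.741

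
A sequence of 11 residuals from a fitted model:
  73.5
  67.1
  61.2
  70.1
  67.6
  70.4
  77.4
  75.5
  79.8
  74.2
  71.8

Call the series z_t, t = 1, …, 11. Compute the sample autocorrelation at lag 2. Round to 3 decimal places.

0.225

Mean z̄ = (73.5 + 67.1 + 61.2 + 70.1 + 67.6 + 70.4 + 77.4 + 75.5 + 79.8 + 74.2 + 71.8)/11 = 71.6909
Numerator Σ_{t=1}^{9}(z_t−z̄)(z_{t+2}−z̄) = 61.7607
Denominator Σ(z_t−z̄)² = 274.5091
r_2 = 61.7607 / 274.5091 = 0.225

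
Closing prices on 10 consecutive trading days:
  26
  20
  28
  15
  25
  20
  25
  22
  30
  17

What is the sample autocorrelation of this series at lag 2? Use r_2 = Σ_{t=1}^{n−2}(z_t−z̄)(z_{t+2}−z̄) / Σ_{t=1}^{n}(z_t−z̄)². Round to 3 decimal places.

0.474

Mean z̄ = (26 + 20 + 28 + 15 + 25 + 20 + 25 + 22 + 30 + 17)/10 = 22.8000
Numerator Σ_{t=1}^{8}(z_t−z̄)(z_{t+2}−z̄) = 99.3200
Denominator Σ(z_t−z̄)² = 209.6000
r_2 = 99.3200 / 209.6000 = 0.474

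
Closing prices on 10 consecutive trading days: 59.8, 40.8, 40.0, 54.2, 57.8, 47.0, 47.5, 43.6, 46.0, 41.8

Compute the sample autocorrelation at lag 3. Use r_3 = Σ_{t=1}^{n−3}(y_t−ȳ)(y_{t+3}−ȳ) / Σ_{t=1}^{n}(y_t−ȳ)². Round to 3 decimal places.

-0.063

Mean ȳ = (59.8 + 40.8 + 40.0 + 54.2 + 57.8 + 47.0 + 47.5 + 43.6 + 46.0 + 41.8)/10 = 47.8500
Numerator Σ_{t=1}^{7}(y_t−ȳ)(y_{t+3}−ȳ) = -28.4125
Denominator Σ(y_t−ȳ)² = 452.3850
r_3 = -28.4125 / 452.3850 = -0.063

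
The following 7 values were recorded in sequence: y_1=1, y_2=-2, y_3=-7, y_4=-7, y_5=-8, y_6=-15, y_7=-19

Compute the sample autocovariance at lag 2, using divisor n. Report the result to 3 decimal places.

1.178

Mean ȳ = (1 − 2 − 7 − 7 − 8 − 15 − 19)/7 = -8.1429
Deviations: 9.1429, 6.1429, 1.1429, 1.1429, 0.1429, -6.8571, -10.8571
Σ_{t=1}^{5}(y_t−ȳ)(y_{t+2}−ȳ) = 8.2449
γ_2 = 8.2449 / 7 = 1.178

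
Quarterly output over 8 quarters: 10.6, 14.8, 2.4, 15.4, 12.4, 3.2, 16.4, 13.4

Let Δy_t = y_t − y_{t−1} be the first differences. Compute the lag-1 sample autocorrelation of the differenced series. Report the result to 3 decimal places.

-0.627

First differences Δy: 4.2, -12.4, 13.0, -3.0, -9.2, 13.2, -3.0
Mean of differences = 0.4000
Numerator Σ(Δy_t−Δȳ)(Δy_{t+1}−Δȳ) = -386.5200
Denominator Σ(Δy_t−Δȳ)² = 616.1600
r_1(Δy) = -386.5200 / 616.1600 = -0.627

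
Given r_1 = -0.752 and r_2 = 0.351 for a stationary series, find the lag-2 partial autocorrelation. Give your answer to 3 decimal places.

φ_{22} = (r_2 − r_1²) / (1 − r_1²)
r_1² = (-0.752)² = 0.565504
Numerator = 0.351 − 0.5655 = -0.2145; denominator = 1 − 0.5655 = 0.4345
φ_{22} = -0.2145 / 0.4345 = -0.494

-0.494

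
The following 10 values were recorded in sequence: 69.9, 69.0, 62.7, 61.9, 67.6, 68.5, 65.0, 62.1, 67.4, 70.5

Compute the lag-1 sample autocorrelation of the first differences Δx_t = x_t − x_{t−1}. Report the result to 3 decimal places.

0.146

First differences Δx: -0.9, -6.3, -0.8, 5.7, 0.9, -3.5, -2.9, 5.3, 3.1
Mean of differences = 0.0667
Numerator Σ(Δx_t−Δx̄)(Δx_{t+1}−Δx̄) = 19.4422
Denominator Σ(Δx_t−Δx̄)² = 132.7600
r_1(Δx) = 19.4422 / 132.7600 = 0.146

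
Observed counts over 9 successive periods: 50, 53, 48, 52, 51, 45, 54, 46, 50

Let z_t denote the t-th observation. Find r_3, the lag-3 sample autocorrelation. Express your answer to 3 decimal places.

0.224

Mean z̄ = (50 + 53 + 48 + 52 + 51 + 45 + 54 + 46 + 50)/9 = 49.8889
Numerator Σ_{t=1}^{6}(z_t−z̄)(z_{t+3}−z̄) = 16.7407
Denominator Σ(z_t−z̄)² = 74.8889
r_3 = 16.7407 / 74.8889 = 0.224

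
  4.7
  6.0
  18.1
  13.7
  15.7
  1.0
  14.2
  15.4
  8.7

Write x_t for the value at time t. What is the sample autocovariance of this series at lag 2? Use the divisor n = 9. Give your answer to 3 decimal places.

-9.661

Mean x̄ = (4.7 + 6.0 + 18.1 + 13.7 + 15.7 + 1.0 + 14.2 + 15.4 + 8.7)/9 = 10.8333
Σ_{t=1}^{7}(x_t−x̄)(x_{t+2}−x̄) = -86.9522
γ_2 = -86.9522 / 9 = -9.661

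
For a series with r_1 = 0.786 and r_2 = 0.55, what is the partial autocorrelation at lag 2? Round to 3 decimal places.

-0.177

φ_{22} = (r_2 − r_1²) / (1 − r_1²)
r_1² = (0.786)² = 0.617796
Numerator = 0.55 − 0.6178 = -0.0678; denominator = 1 − 0.6178 = 0.3822
φ_{22} = -0.0678 / 0.3822 = -0.177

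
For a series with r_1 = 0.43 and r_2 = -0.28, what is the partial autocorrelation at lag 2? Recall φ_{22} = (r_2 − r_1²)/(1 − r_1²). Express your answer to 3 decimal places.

-0.570

φ_{22} = (r_2 − r_1²) / (1 − r_1²)
r_1² = (0.43)² = 0.1849
Numerator = -0.28 − 0.1849 = -0.4649; denominator = 1 − 0.1849 = 0.8151
φ_{22} = -0.4649 / 0.8151 = -0.570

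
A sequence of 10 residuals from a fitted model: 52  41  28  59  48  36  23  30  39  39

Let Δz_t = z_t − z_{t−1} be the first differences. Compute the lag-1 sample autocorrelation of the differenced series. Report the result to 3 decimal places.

-0.193

First differences Δz: -11, -13, 31, -11, -12, -13, 7, 9, 0
Mean of differences = -1.4444
Numerator Σ(Δz_t−Δz̄)(Δz_{t+1}−Δz̄) = -345.9753
Denominator Σ(Δz_t−Δz̄)² = 1796.2222
r_1(Δz) = -345.9753 / 1796.2222 = -0.193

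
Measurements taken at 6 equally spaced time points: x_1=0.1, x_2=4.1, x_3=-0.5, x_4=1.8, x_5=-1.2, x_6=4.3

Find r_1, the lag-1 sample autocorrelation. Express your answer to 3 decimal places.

-0.643

Mean x̄ = (0.1 + 4.1 − 0.5 + 1.8 − 1.2 + 4.3)/6 = 1.4333
Deviations from mean: -1.3333, 2.6667, -1.9333, 0.3667, -2.6333, 2.8667
Numerator Σ_{t=1}^{5}(x_t−x̄)(x_{t+1}−x̄) = -17.9344
Denominator Σ(x_t−x̄)² = 27.9133
r_1 = -17.9344 / 27.9133 = -0.643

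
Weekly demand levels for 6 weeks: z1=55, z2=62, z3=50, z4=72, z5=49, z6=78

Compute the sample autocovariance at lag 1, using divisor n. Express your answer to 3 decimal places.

Mean z̄ = (55 + 62 + 50 + 72 + 49 + 78)/6 = 61.0000
Deviations: -6.0000, 1.0000, -11.0000, 11.0000, -12.0000, 17.0000
Σ_{t=1}^{5}(z_t−z̄)(z_{t+1}−z̄) = -474.0000
γ_1 = -474.0000 / 6 = -79.000

-79.000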